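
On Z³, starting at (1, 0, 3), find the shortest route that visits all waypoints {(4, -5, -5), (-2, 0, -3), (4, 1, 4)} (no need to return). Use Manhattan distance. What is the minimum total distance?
32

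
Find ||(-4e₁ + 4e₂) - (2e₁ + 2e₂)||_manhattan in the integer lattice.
8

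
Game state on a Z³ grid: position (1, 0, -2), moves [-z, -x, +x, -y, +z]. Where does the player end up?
(1, -1, -2)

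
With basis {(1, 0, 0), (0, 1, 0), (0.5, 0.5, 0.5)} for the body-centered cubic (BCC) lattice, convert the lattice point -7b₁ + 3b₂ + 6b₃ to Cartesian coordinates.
(-4, 6, 3)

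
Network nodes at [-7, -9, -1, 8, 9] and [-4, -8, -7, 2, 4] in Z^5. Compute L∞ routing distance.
6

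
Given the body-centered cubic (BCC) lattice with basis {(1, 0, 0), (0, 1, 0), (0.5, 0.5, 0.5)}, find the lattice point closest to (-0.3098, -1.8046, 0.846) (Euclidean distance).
(0, -2, 1)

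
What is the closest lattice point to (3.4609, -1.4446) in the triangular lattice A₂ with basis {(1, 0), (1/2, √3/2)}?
(3, -1.732)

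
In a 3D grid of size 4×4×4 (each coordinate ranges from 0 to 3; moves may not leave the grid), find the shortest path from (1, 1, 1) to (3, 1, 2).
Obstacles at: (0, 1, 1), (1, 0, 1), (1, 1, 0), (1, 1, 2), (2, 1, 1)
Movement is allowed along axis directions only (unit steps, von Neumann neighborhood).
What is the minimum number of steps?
5
(one shortest path: (1, 1, 1) → (1, 2, 1) → (2, 2, 1) → (3, 2, 1) → (3, 1, 1) → (3, 1, 2))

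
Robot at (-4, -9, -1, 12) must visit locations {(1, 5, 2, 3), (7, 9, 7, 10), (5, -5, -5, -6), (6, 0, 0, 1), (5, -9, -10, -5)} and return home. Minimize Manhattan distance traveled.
138
(one optimal route: (-4, -9, -1, 12) → (7, 9, 7, 10) → (1, 5, 2, 3) → (6, 0, 0, 1) → (5, -5, -5, -6) → (5, -9, -10, -5) → (-4, -9, -1, 12))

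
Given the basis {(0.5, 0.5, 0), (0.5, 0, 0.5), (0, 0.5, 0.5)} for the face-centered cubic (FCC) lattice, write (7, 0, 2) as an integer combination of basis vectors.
5b₁ + 9b₂ - 5b₃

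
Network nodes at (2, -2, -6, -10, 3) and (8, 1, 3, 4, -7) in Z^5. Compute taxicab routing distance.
42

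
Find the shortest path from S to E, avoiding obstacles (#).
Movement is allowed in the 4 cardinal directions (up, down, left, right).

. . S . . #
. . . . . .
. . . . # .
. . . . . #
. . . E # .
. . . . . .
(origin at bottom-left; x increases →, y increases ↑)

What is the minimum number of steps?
5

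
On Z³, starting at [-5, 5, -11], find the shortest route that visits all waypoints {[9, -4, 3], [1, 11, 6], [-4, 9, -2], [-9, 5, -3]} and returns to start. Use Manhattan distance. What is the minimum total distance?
100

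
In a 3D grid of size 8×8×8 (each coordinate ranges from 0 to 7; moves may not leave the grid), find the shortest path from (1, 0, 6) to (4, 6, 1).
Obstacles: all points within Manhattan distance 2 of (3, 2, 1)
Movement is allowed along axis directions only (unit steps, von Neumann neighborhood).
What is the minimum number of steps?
14
(one shortest path: (1, 0, 6) → (2, 0, 6) → (3, 0, 6) → (4, 0, 6) → (4, 1, 6) → (4, 2, 6) → (4, 3, 6) → (4, 4, 6) → (4, 5, 6) → (4, 6, 6) → (4, 6, 5) → (4, 6, 4) → (4, 6, 3) → (4, 6, 2) → (4, 6, 1))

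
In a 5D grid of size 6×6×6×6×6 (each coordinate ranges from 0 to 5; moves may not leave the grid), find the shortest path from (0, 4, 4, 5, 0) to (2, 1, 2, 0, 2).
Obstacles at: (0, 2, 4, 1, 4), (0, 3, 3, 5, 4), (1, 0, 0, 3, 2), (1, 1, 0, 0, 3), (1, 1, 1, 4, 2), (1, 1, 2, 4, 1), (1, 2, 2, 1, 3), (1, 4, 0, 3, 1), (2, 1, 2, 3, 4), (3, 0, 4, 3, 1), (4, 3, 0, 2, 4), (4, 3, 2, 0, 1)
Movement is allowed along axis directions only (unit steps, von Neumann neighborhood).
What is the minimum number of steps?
14
(one shortest path: (0, 4, 4, 5, 0) → (1, 4, 4, 5, 0) → (2, 4, 4, 5, 0) → (2, 3, 4, 5, 0) → (2, 2, 4, 5, 0) → (2, 1, 4, 5, 0) → (2, 1, 3, 5, 0) → (2, 1, 2, 5, 0) → (2, 1, 2, 4, 0) → (2, 1, 2, 3, 0) → (2, 1, 2, 2, 0) → (2, 1, 2, 1, 0) → (2, 1, 2, 0, 0) → (2, 1, 2, 0, 1) → (2, 1, 2, 0, 2))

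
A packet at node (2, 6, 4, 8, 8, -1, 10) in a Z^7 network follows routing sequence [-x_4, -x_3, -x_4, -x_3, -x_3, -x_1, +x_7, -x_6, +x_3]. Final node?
(1, 6, 2, 6, 8, -2, 11)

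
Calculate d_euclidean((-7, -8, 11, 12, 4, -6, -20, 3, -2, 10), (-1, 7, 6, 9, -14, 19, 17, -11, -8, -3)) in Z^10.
54.8999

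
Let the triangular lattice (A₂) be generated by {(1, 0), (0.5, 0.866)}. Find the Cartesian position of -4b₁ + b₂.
(-3.5, 0.866)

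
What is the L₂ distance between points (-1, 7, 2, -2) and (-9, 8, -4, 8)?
14.1774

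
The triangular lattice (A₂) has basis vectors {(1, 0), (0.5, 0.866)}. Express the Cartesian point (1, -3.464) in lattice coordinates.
3b₁ - 4b₂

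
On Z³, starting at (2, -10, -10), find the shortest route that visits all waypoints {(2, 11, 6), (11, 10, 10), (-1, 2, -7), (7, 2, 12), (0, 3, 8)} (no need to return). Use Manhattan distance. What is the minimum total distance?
75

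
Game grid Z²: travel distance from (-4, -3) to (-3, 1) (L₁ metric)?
5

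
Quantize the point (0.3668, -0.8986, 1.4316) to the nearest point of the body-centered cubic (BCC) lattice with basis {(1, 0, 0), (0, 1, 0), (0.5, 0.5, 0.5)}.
(0.5, -0.5, 1.5)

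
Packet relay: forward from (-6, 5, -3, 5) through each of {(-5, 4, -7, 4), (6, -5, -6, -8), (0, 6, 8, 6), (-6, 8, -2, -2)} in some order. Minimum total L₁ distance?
92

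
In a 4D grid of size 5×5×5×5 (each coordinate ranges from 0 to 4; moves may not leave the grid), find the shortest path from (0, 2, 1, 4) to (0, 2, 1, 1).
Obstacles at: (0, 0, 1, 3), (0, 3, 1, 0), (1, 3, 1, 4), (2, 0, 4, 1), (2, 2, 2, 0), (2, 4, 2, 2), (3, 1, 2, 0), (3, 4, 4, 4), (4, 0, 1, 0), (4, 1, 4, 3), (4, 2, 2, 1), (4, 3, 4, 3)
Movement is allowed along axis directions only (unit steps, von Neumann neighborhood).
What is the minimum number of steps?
3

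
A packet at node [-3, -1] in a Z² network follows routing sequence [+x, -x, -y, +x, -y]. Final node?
(-2, -3)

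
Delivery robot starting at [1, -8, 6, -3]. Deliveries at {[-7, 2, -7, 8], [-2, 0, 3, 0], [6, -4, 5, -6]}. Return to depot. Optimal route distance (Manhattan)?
100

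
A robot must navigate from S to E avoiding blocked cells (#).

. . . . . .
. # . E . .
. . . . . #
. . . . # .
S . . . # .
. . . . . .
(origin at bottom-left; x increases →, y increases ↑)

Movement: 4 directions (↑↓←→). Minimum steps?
6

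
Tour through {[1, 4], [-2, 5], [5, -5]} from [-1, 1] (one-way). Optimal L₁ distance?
22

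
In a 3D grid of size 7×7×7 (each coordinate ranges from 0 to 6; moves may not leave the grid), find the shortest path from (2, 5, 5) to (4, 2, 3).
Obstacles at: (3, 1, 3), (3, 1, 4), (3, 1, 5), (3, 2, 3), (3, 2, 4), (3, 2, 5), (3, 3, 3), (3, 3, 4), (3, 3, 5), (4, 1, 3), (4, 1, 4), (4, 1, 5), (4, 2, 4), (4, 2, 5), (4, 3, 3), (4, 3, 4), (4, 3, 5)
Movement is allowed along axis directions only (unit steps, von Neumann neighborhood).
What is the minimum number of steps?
9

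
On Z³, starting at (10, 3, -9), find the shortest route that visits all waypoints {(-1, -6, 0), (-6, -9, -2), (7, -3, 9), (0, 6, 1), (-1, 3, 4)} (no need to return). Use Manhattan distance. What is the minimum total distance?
77
(one optimal route: (10, 3, -9) → (7, -3, 9) → (-1, 3, 4) → (0, 6, 1) → (-1, -6, 0) → (-6, -9, -2))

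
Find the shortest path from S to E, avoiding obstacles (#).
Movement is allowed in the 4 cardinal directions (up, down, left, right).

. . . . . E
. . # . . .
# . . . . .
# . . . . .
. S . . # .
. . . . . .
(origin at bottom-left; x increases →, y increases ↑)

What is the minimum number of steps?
8
(one shortest path: (1, 1) → (2, 1) → (3, 1) → (3, 2) → (4, 2) → (5, 2) → (5, 3) → (5, 4) → (5, 5))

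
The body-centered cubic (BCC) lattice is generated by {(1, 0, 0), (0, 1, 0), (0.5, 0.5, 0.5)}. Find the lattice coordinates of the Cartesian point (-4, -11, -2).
-2b₁ - 9b₂ - 4b₃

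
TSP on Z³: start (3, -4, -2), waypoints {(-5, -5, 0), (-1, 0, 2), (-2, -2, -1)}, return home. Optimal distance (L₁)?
36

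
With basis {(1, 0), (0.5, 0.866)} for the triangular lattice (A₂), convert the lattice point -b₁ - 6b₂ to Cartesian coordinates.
(-4, -5.196)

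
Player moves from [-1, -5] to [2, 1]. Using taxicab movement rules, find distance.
9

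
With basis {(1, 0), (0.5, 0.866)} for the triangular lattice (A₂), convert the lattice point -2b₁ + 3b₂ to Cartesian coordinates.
(-0.5, 2.598)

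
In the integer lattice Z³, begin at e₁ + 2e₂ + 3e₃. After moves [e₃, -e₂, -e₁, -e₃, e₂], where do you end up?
(0, 2, 3)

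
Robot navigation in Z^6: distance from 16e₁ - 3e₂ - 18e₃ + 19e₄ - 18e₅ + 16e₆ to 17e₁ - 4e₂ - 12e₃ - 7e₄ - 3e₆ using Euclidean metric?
37.4032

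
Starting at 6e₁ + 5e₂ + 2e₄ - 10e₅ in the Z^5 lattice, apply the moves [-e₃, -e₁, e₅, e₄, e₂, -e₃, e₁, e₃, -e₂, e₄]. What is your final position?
(6, 5, -1, 4, -9)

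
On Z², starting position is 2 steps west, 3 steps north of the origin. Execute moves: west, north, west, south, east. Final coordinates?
(-3, 3)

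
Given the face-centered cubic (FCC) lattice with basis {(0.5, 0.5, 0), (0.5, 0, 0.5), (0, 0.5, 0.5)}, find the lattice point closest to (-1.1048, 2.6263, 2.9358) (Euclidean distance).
(-1, 3, 3)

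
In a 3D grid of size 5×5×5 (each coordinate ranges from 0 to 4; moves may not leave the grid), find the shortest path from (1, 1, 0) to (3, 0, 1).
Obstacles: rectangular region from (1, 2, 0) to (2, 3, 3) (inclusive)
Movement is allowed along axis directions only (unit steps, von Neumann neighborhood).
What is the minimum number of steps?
4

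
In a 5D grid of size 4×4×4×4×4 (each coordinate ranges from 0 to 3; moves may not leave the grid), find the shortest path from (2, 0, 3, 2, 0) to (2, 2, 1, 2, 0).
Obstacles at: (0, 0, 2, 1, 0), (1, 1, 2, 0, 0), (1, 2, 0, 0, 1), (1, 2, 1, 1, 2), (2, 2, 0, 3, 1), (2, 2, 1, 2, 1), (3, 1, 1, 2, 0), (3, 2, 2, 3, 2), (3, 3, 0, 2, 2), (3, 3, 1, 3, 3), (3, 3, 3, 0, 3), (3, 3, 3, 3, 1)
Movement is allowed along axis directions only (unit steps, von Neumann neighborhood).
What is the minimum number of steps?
4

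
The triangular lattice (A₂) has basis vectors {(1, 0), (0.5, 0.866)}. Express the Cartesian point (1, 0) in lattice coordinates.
b₁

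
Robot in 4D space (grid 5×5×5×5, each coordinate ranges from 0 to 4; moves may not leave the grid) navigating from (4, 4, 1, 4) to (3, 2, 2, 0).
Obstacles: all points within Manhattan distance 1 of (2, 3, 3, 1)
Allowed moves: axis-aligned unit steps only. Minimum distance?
8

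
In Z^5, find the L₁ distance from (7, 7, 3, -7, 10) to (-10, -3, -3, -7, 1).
42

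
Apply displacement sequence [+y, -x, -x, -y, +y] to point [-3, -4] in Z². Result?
(-5, -3)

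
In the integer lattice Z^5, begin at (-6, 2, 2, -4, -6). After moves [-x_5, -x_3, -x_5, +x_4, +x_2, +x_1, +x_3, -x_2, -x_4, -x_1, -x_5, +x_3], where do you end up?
(-6, 2, 3, -4, -9)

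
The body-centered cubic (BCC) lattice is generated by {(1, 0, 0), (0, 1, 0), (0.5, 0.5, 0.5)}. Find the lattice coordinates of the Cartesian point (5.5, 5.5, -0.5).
6b₁ + 6b₂ - b₃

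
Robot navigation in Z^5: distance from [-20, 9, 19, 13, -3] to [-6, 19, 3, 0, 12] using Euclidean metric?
30.7571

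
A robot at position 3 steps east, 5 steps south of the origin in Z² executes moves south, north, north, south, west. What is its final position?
(2, -5)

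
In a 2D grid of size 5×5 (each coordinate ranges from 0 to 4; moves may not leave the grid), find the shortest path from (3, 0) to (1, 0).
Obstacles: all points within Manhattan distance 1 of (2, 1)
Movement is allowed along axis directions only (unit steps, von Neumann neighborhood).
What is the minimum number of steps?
12
(one shortest path: (3, 0) → (4, 0) → (4, 1) → (4, 2) → (3, 2) → (3, 3) → (2, 3) → (1, 3) → (0, 3) → (0, 2) → (0, 1) → (0, 0) → (1, 0))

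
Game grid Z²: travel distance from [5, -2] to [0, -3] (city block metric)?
6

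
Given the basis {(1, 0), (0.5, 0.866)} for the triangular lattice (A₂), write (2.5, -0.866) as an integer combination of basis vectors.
3b₁ - b₂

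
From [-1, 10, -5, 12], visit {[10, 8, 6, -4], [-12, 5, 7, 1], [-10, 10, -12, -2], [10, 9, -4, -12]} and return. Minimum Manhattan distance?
146
(one optimal route: (-1, 10, -5, 12) → (-10, 10, -12, -2) → (-12, 5, 7, 1) → (10, 8, 6, -4) → (10, 9, -4, -12) → (-1, 10, -5, 12))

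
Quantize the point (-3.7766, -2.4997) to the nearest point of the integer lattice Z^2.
(-4, -2)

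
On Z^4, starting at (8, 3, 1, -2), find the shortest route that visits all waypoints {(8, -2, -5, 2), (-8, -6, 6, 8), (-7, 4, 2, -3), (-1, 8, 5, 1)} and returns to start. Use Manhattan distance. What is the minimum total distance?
116
(one optimal route: (8, 3, 1, -2) → (8, -2, -5, 2) → (-8, -6, 6, 8) → (-7, 4, 2, -3) → (-1, 8, 5, 1) → (8, 3, 1, -2))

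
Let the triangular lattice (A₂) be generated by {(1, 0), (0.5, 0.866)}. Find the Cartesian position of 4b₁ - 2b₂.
(3, -1.732)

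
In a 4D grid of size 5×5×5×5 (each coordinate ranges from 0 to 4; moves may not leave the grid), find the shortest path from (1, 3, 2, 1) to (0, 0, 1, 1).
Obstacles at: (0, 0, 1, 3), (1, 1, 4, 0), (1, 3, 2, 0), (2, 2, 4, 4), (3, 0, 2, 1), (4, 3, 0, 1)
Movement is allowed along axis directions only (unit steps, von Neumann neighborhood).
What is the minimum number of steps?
5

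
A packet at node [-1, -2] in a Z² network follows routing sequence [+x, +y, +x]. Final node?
(1, -1)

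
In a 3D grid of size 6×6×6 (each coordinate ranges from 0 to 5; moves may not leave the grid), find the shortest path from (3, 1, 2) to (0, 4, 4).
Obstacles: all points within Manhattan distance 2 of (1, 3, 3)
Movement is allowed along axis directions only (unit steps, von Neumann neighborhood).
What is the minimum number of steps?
10
(one shortest path: (3, 1, 2) → (2, 1, 2) → (1, 1, 2) → (0, 1, 2) → (0, 1, 3) → (0, 1, 4) → (0, 2, 4) → (0, 2, 5) → (0, 3, 5) → (0, 4, 5) → (0, 4, 4))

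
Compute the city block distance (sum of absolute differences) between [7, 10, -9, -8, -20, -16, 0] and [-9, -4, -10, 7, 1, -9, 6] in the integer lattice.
80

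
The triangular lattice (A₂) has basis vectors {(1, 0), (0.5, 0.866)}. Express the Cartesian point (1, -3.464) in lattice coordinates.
3b₁ - 4b₂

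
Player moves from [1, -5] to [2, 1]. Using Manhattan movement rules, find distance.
7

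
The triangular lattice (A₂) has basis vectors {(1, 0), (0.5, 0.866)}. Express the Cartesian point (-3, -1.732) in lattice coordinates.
-2b₁ - 2b₂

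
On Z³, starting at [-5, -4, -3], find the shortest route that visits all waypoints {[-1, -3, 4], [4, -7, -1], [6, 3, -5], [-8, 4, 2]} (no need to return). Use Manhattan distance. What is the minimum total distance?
62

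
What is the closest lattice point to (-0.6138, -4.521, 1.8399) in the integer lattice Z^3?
(-1, -5, 2)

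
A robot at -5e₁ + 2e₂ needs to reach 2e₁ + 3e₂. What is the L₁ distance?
8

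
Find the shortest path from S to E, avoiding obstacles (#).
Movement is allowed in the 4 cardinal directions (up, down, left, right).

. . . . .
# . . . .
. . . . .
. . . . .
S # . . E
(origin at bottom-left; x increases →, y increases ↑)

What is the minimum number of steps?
6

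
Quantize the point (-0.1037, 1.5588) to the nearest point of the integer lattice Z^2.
(0, 2)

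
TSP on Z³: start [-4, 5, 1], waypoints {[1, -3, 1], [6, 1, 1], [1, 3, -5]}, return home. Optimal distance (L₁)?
48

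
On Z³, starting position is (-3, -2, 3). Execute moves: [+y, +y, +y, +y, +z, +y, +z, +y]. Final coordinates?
(-3, 4, 5)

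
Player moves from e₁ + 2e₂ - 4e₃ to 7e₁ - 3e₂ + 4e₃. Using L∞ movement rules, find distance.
8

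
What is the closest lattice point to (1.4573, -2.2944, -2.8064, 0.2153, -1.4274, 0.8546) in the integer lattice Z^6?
(1, -2, -3, 0, -1, 1)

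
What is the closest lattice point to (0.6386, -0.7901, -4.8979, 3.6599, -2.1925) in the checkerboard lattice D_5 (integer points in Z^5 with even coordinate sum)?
(0, -1, -5, 4, -2)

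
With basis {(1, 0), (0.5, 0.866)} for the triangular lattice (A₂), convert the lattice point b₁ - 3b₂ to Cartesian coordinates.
(-0.5, -2.598)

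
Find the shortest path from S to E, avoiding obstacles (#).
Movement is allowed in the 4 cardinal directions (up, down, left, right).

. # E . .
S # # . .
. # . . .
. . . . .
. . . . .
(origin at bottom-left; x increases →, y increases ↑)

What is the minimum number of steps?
9
(one shortest path: (0, 3) → (0, 2) → (0, 1) → (1, 1) → (2, 1) → (3, 1) → (3, 2) → (3, 3) → (3, 4) → (2, 4))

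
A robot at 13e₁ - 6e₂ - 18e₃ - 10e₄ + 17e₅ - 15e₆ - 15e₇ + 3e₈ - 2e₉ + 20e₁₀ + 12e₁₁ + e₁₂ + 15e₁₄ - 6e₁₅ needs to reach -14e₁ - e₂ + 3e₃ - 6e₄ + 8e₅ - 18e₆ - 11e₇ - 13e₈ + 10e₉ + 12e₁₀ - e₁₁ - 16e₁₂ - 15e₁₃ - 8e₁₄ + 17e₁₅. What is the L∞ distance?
27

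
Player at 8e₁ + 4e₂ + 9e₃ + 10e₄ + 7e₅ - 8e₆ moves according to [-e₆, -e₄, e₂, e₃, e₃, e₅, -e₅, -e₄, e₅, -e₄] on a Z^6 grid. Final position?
(8, 5, 11, 7, 8, -9)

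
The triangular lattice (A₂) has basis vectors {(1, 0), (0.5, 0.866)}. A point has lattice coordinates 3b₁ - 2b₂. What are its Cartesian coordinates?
(2, -1.732)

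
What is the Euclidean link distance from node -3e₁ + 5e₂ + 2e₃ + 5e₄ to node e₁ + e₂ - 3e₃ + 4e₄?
7.61577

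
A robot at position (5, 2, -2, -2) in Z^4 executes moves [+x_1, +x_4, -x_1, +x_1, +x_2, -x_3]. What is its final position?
(6, 3, -3, -1)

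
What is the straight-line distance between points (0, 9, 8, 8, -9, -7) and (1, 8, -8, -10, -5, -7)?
24.454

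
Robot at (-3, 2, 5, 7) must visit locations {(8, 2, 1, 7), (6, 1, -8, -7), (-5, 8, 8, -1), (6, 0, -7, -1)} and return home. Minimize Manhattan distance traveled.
102
(one optimal route: (-3, 2, 5, 7) → (8, 2, 1, 7) → (6, 1, -8, -7) → (6, 0, -7, -1) → (-5, 8, 8, -1) → (-3, 2, 5, 7))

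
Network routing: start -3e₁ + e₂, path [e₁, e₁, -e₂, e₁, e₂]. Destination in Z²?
(0, 1)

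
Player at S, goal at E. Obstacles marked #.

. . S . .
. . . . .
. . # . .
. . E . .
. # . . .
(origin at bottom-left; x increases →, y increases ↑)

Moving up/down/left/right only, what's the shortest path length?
5
(one shortest path: (2, 4) → (1, 4) → (1, 3) → (1, 2) → (1, 1) → (2, 1))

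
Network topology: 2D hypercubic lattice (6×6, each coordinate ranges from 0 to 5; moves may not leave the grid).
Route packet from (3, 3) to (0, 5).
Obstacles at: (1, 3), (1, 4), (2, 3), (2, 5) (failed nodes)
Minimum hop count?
7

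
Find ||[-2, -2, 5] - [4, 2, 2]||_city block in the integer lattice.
13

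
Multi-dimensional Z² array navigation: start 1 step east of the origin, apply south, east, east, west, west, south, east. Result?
(2, -2)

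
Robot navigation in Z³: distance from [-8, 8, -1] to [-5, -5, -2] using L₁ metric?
17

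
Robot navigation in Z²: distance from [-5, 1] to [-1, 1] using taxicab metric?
4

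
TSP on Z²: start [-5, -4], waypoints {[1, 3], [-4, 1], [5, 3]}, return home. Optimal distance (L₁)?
34
(one optimal route: (-5, -4) → (1, 3) → (5, 3) → (-4, 1) → (-5, -4))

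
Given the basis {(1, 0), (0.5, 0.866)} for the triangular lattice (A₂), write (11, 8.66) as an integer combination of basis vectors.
6b₁ + 10b₂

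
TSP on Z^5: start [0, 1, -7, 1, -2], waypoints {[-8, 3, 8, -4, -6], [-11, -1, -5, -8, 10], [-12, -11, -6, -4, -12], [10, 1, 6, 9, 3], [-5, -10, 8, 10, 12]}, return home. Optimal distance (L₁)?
232
(one optimal route: (0, 1, -7, 1, -2) → (-8, 3, 8, -4, -6) → (-12, -11, -6, -4, -12) → (-11, -1, -5, -8, 10) → (-5, -10, 8, 10, 12) → (10, 1, 6, 9, 3) → (0, 1, -7, 1, -2))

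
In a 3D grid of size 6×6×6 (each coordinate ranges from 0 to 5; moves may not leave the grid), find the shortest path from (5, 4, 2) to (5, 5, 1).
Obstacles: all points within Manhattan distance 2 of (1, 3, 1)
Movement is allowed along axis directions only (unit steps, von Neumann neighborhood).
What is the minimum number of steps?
2
(one shortest path: (5, 4, 2) → (5, 5, 2) → (5, 5, 1))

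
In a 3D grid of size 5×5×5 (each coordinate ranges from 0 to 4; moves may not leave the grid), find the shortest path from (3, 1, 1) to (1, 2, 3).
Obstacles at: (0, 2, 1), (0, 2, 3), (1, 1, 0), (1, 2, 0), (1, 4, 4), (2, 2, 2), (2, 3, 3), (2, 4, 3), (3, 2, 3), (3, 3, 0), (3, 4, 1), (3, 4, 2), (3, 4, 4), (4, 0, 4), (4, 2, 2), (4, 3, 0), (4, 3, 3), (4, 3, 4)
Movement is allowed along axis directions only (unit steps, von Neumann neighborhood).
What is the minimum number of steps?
5
(one shortest path: (3, 1, 1) → (2, 1, 1) → (1, 1, 1) → (1, 2, 1) → (1, 2, 2) → (1, 2, 3))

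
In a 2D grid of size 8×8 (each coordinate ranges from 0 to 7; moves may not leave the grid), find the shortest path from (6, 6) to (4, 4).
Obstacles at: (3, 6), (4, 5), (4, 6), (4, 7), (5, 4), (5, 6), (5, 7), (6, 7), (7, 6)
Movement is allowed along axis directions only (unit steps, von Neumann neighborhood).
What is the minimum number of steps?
6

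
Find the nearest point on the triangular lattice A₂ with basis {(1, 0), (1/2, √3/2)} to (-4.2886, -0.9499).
(-4.5, -0.866)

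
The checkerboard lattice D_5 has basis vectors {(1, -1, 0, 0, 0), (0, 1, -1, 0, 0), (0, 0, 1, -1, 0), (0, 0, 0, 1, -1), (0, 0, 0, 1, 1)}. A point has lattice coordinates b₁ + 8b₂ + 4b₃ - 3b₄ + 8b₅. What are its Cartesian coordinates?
(1, 7, -4, 1, 11)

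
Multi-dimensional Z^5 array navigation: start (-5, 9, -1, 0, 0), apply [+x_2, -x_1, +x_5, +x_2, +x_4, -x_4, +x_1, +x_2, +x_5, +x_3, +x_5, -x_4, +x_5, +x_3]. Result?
(-5, 12, 1, -1, 4)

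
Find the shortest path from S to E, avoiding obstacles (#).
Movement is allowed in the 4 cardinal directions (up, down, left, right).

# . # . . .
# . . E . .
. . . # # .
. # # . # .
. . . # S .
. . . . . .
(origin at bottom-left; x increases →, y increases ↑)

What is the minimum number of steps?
6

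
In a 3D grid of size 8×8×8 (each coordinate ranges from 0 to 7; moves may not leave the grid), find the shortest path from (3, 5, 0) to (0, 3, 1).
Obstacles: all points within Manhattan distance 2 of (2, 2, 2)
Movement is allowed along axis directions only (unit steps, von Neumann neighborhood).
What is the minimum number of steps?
6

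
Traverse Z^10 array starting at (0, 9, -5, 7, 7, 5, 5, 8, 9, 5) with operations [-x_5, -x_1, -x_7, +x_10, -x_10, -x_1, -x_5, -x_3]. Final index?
(-2, 9, -6, 7, 5, 5, 4, 8, 9, 5)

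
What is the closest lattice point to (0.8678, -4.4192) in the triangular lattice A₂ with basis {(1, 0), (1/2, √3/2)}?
(0.5, -4.33)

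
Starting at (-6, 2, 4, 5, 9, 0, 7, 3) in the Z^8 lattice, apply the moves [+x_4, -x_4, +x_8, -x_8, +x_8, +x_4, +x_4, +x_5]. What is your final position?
(-6, 2, 4, 7, 10, 0, 7, 4)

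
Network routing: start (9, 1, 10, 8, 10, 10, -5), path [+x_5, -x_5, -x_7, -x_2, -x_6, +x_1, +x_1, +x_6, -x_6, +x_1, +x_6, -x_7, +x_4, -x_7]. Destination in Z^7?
(12, 0, 10, 9, 10, 10, -8)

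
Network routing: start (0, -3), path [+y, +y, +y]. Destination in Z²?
(0, 0)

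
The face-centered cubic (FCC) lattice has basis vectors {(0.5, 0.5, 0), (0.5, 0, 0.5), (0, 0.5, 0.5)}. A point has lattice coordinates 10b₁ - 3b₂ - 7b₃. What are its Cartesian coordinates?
(3.5, 1.5, -5)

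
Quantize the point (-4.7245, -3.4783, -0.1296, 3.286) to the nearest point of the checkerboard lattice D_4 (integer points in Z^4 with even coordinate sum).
(-5, -4, 0, 3)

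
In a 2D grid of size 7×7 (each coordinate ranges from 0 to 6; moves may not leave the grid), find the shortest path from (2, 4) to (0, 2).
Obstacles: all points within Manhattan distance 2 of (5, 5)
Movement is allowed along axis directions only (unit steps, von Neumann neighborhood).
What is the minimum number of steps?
4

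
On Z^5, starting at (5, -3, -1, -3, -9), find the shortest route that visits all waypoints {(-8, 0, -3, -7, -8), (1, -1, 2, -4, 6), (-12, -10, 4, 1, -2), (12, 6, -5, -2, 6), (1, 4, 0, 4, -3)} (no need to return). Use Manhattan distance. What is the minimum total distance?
144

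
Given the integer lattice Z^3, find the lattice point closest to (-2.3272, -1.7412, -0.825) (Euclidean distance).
(-2, -2, -1)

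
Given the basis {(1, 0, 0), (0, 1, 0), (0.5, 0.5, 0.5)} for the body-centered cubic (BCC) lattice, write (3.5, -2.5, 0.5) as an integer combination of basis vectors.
3b₁ - 3b₂ + b₃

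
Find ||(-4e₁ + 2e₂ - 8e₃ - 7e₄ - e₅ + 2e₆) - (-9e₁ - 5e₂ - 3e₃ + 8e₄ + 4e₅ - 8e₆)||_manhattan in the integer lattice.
47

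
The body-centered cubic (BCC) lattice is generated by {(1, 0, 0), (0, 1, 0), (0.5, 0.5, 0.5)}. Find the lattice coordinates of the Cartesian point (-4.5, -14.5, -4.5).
-10b₂ - 9b₃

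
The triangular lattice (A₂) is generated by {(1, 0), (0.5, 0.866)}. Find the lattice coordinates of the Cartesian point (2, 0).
2b₁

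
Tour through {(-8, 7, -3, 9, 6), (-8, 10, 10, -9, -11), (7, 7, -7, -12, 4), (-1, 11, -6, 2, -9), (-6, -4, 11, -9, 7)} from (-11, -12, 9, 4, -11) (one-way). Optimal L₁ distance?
196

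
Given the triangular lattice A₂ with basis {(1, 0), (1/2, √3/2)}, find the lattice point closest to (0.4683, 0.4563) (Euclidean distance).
(0.5, 0.866)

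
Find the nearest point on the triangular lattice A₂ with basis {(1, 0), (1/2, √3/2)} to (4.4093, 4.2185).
(4.5, 4.33)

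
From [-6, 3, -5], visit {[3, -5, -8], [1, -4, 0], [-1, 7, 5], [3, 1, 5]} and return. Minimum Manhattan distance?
72
(one optimal route: (-6, 3, -5) → (3, -5, -8) → (1, -4, 0) → (3, 1, 5) → (-1, 7, 5) → (-6, 3, -5))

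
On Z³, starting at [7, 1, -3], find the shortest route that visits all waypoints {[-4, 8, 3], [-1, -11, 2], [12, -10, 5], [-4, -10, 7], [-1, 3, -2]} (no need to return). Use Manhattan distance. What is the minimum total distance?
72
(one optimal route: (7, 1, -3) → (-1, 3, -2) → (-4, 8, 3) → (-4, -10, 7) → (-1, -11, 2) → (12, -10, 5))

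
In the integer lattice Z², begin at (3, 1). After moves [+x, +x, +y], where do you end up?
(5, 2)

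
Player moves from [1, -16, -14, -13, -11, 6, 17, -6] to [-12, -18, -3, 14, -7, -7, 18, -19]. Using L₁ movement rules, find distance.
84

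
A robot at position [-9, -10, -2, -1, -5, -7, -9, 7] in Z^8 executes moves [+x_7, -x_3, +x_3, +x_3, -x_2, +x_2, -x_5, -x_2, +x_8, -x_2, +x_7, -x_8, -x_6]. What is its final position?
(-9, -12, -1, -1, -6, -8, -7, 7)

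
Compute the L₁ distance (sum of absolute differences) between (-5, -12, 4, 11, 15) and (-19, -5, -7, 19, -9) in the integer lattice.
64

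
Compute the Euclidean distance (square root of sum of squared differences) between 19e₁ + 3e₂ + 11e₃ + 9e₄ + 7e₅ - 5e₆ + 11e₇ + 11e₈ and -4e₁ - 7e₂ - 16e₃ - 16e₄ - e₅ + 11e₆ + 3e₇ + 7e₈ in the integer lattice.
48.816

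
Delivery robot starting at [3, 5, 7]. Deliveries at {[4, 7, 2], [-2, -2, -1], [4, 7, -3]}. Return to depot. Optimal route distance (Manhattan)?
50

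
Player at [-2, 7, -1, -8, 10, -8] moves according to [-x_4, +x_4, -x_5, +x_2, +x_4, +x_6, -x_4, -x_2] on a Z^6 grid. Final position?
(-2, 7, -1, -8, 9, -7)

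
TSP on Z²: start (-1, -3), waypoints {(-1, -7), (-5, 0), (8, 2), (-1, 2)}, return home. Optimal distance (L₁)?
44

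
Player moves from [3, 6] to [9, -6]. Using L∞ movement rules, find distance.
12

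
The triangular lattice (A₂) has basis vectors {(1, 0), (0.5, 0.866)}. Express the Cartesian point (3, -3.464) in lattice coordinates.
5b₁ - 4b₂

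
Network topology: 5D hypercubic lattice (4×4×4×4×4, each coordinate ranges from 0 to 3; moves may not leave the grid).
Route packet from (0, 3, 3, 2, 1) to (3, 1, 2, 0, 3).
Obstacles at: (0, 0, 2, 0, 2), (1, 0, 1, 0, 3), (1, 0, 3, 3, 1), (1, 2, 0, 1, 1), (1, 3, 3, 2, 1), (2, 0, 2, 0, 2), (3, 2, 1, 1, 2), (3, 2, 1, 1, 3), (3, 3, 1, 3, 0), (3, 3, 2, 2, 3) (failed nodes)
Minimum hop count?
10
(one shortest path: (0, 3, 3, 2, 1) → (0, 2, 3, 2, 1) → (1, 2, 3, 2, 1) → (2, 2, 3, 2, 1) → (3, 2, 3, 2, 1) → (3, 1, 3, 2, 1) → (3, 1, 2, 2, 1) → (3, 1, 2, 1, 1) → (3, 1, 2, 0, 1) → (3, 1, 2, 0, 2) → (3, 1, 2, 0, 3))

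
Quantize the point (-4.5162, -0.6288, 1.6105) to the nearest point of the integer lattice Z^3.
(-5, -1, 2)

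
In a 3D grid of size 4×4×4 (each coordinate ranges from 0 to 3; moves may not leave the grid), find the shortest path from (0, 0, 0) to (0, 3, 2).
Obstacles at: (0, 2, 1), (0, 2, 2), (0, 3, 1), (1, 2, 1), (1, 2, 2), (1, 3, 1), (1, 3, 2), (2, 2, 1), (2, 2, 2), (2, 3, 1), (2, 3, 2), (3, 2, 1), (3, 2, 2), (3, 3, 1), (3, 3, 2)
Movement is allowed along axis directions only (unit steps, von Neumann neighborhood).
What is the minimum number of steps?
7
(one shortest path: (0, 0, 0) → (0, 1, 0) → (0, 1, 1) → (0, 1, 2) → (0, 1, 3) → (0, 2, 3) → (0, 3, 3) → (0, 3, 2))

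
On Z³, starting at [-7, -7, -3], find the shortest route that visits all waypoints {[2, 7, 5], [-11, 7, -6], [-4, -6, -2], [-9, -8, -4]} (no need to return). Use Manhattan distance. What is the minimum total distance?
57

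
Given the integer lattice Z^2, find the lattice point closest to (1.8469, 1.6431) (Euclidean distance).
(2, 2)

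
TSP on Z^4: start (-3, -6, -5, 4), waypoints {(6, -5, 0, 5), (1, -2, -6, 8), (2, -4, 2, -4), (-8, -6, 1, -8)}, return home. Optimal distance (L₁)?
86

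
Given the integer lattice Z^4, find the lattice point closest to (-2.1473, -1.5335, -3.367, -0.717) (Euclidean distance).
(-2, -2, -3, -1)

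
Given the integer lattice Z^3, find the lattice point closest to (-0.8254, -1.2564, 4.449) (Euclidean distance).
(-1, -1, 4)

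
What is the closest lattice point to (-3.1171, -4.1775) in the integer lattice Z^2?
(-3, -4)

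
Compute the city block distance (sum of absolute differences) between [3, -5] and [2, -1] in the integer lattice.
5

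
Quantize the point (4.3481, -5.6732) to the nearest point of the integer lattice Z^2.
(4, -6)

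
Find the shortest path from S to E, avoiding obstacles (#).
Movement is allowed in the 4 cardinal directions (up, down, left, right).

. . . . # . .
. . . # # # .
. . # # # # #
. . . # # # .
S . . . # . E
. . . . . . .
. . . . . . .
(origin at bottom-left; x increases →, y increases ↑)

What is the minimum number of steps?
8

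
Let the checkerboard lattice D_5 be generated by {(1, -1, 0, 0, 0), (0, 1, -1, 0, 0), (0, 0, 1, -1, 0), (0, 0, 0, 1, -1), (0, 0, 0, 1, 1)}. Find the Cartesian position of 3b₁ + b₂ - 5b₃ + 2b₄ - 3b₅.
(3, -2, -6, 4, -5)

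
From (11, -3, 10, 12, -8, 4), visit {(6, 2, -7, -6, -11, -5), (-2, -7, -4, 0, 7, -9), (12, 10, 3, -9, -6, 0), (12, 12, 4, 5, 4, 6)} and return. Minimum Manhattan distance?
232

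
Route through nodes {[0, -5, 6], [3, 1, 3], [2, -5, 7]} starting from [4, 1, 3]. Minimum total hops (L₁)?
15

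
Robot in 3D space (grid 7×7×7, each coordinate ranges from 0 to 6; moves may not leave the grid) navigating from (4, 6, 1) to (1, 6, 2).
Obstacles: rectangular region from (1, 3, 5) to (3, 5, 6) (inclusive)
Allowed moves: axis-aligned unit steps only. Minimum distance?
4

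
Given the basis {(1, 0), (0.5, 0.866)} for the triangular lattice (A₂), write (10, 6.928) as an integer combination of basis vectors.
6b₁ + 8b₂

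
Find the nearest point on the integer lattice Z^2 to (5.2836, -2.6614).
(5, -3)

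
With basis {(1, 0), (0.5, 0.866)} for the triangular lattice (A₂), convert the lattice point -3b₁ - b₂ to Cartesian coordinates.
(-3.5, -0.866)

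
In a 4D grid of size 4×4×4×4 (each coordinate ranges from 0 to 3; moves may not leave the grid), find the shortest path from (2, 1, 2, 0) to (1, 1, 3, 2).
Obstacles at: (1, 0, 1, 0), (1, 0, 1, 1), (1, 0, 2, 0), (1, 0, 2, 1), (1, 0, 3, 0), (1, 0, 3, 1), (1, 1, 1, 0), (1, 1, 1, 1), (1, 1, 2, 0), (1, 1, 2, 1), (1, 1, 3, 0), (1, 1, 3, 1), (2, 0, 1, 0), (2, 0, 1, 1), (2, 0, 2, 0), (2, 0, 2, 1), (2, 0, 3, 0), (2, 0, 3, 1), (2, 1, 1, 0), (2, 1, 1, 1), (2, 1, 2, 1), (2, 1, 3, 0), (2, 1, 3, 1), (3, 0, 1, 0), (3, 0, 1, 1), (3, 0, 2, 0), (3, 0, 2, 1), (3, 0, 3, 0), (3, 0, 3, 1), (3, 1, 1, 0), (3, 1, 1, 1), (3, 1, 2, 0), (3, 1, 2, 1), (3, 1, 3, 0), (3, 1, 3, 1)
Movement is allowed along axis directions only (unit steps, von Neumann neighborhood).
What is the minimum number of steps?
6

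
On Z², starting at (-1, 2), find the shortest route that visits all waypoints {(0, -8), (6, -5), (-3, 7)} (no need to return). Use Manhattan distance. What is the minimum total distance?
34
(one optimal route: (-1, 2) → (-3, 7) → (0, -8) → (6, -5))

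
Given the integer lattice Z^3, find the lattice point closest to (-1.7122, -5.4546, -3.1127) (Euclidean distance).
(-2, -5, -3)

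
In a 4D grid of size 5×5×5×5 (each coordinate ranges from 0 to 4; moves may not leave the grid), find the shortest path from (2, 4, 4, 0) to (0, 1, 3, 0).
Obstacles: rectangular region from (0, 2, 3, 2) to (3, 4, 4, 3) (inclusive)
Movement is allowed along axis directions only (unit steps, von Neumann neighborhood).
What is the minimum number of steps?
6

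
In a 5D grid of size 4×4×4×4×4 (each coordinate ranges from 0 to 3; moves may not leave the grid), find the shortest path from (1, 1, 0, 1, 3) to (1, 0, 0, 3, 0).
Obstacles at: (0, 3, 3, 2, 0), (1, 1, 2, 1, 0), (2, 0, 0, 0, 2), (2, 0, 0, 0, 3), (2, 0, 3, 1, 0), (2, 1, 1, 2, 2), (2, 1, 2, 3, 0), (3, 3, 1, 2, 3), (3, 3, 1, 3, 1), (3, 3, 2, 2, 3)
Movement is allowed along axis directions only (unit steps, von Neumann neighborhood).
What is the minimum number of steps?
6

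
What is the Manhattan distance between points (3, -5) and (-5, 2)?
15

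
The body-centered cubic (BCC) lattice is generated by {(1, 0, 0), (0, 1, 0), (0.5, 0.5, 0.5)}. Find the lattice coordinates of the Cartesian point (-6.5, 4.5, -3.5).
-3b₁ + 8b₂ - 7b₃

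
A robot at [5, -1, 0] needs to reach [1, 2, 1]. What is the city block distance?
8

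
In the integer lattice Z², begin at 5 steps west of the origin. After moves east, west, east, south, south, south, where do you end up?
(-4, -3)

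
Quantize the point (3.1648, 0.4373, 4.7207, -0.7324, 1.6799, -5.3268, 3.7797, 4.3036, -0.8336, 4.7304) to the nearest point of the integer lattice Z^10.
(3, 0, 5, -1, 2, -5, 4, 4, -1, 5)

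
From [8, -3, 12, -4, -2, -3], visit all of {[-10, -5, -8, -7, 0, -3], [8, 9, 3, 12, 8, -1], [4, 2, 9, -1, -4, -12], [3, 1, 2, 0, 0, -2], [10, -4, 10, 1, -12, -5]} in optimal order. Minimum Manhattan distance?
177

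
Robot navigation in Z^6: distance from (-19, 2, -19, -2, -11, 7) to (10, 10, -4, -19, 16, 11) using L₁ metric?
100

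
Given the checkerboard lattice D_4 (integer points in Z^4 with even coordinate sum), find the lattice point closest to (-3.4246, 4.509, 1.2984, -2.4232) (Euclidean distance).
(-3, 4, 1, -2)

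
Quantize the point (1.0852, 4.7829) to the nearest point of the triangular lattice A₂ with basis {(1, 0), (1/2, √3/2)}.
(1, 5.196)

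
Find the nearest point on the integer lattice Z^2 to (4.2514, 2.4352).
(4, 2)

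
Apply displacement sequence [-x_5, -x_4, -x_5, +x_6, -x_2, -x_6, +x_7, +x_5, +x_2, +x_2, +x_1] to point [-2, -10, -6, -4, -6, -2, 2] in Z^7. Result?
(-1, -9, -6, -5, -7, -2, 3)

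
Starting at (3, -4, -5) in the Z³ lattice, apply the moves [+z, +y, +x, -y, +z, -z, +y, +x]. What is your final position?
(5, -3, -4)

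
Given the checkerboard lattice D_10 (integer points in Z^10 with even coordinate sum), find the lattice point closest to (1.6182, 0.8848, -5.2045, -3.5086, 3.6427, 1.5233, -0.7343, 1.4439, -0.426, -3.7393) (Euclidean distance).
(2, 1, -5, -4, 4, 2, -1, 1, 0, -4)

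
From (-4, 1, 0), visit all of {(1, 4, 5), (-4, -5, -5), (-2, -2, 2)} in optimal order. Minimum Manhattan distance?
35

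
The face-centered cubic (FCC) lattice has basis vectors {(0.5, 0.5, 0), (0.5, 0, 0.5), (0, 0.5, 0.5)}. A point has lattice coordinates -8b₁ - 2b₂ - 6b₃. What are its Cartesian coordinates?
(-5, -7, -4)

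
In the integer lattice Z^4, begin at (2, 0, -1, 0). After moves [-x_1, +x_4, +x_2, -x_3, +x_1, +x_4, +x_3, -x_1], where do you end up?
(1, 1, -1, 2)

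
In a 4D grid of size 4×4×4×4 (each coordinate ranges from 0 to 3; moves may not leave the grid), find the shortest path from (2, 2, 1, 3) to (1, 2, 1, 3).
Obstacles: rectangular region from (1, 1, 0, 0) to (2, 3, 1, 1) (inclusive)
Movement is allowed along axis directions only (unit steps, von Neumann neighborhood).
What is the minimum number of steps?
1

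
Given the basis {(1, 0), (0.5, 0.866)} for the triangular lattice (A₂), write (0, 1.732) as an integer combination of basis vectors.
-b₁ + 2b₂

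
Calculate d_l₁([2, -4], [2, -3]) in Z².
1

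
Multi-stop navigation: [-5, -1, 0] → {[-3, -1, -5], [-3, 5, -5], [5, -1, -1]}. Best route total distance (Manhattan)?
29
(one optimal route: (-5, -1, 0) → (5, -1, -1) → (-3, -1, -5) → (-3, 5, -5))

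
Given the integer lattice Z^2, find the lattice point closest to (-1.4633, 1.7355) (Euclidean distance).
(-1, 2)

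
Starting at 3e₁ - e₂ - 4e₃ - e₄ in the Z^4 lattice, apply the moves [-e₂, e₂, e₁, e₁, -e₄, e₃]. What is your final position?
(5, -1, -3, -2)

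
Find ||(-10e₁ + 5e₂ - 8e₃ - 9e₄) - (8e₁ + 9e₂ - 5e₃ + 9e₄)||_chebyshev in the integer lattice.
18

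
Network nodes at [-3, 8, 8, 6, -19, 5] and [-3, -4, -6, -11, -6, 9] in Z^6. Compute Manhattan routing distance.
60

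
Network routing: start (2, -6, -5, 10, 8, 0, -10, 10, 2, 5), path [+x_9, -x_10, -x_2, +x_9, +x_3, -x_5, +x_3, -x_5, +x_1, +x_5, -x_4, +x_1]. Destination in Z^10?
(4, -7, -3, 9, 7, 0, -10, 10, 4, 4)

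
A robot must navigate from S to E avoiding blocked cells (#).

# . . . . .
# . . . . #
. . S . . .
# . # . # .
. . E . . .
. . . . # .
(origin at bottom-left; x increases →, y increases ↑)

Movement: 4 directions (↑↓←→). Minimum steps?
4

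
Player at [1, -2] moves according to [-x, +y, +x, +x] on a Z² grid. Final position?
(2, -1)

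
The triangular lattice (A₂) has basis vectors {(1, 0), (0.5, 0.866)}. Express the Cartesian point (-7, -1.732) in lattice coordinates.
-6b₁ - 2b₂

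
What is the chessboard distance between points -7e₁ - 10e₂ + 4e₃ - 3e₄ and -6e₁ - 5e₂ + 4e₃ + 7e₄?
10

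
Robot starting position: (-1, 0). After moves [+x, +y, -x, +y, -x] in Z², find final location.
(-2, 2)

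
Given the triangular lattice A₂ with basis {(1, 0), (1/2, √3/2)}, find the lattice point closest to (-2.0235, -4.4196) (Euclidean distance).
(-2.5, -4.33)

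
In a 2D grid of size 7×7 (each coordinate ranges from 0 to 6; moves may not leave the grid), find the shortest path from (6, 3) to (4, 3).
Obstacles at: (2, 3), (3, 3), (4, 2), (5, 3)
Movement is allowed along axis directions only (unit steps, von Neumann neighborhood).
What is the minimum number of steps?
4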